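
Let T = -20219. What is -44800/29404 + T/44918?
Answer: -651711469/330192218 ≈ -1.9737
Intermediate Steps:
-44800/29404 + T/44918 = -44800/29404 - 20219/44918 = -44800*1/29404 - 20219*1/44918 = -11200/7351 - 20219/44918 = -651711469/330192218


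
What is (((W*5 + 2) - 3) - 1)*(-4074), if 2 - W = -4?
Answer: -114072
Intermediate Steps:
W = 6 (W = 2 - 1*(-4) = 2 + 4 = 6)
(((W*5 + 2) - 3) - 1)*(-4074) = (((6*5 + 2) - 3) - 1)*(-4074) = (((30 + 2) - 3) - 1)*(-4074) = ((32 - 3) - 1)*(-4074) = (29 - 1)*(-4074) = 28*(-4074) = -114072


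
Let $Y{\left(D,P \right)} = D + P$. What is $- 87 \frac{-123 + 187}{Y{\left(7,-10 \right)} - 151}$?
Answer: $\frac{2784}{77} \approx 36.156$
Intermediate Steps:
$- 87 \frac{-123 + 187}{Y{\left(7,-10 \right)} - 151} = - 87 \frac{-123 + 187}{\left(7 - 10\right) - 151} = - 87 \frac{64}{-3 - 151} = - 87 \frac{64}{-154} = - 87 \cdot 64 \left(- \frac{1}{154}\right) = \left(-87\right) \left(- \frac{32}{77}\right) = \frac{2784}{77}$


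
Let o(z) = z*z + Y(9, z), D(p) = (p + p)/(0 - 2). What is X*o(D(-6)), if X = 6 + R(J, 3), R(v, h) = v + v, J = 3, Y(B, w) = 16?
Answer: 624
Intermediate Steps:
D(p) = -p (D(p) = (2*p)/(-2) = (2*p)*(-1/2) = -p)
o(z) = 16 + z**2 (o(z) = z*z + 16 = z**2 + 16 = 16 + z**2)
R(v, h) = 2*v
X = 12 (X = 6 + 2*3 = 6 + 6 = 12)
X*o(D(-6)) = 12*(16 + (-1*(-6))**2) = 12*(16 + 6**2) = 12*(16 + 36) = 12*52 = 624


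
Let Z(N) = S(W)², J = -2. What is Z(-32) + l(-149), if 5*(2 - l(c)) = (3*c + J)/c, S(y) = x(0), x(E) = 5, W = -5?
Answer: 19666/745 ≈ 26.397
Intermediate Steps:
S(y) = 5
l(c) = 2 - (-2 + 3*c)/(5*c) (l(c) = 2 - (3*c - 2)/(5*c) = 2 - (-2 + 3*c)/(5*c))
Z(N) = 25 (Z(N) = 5² = 25)
Z(-32) + l(-149) = 25 + (⅕)*(2 + 7*(-149))/(-149) = 25 + (⅕)*(-1/149)*(2 - 1043) = 25 + (⅕)*(-1/149)*(-1041) = 25 + 1041/745 = 19666/745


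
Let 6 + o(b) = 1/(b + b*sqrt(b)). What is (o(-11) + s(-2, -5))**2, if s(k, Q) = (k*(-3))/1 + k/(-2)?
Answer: (220*sqrt(11) + 1231*I)/(242*(sqrt(11) + 5*I)) ≈ 0.98427 + 0.049871*I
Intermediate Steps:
o(b) = -6 + 1/(b + b**(3/2)) (o(b) = -6 + 1/(b + b*sqrt(b)) = -6 + 1/(b + b**(3/2)))
s(k, Q) = -7*k/2 (s(k, Q) = -3*k*1 + k*(-1/2) = -3*k - k/2 = -7*k/2)
(o(-11) + s(-2, -5))**2 = ((1 - 6*(-11) - (-66)*I*sqrt(11))/(-11 + (-11)**(3/2)) - 7/2*(-2))**2 = ((1 + 66 - (-66)*I*sqrt(11))/(-11 - 11*I*sqrt(11)) + 7)**2 = ((1 + 66 + 66*I*sqrt(11))/(-11 - 11*I*sqrt(11)) + 7)**2 = ((67 + 66*I*sqrt(11))/(-11 - 11*I*sqrt(11)) + 7)**2 = (7 + (67 + 66*I*sqrt(11))/(-11 - 11*I*sqrt(11)))**2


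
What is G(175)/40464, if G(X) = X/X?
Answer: 1/40464 ≈ 2.4713e-5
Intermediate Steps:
G(X) = 1
G(175)/40464 = 1/40464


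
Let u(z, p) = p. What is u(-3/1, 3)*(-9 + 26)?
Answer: 51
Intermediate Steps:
u(-3/1, 3)*(-9 + 26) = 3*(-9 + 26) = 3*17 = 51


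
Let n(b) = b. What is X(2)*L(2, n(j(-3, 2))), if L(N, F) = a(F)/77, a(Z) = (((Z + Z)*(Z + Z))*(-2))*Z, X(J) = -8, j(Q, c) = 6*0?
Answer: 0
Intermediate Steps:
j(Q, c) = 0
a(Z) = -8*Z**3 (a(Z) = (((2*Z)*(2*Z))*(-2))*Z = ((4*Z**2)*(-2))*Z = (-8*Z**2)*Z = -8*Z**3)
L(N, F) = -8*F**3/77
X(2)*L(2, n(j(-3, 2))) = -(-64)*0**3/77 = -(-64)*0/77 = -8*0 = 0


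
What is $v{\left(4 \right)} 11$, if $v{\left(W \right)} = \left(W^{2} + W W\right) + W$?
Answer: $396$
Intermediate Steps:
$v{\left(W \right)} = W + 2 W^{2}$ ($v{\left(W \right)} = \left(W^{2} + W^{2}\right) + W = 2 W^{2} + W = W + 2 W^{2}$)
$v{\left(4 \right)} 11 = 4 \left(1 + 2 \cdot 4\right) 11 = 4 \left(1 + 8\right) 11 = 4 \cdot 9 \cdot 11 = 36 \cdot 11 = 396$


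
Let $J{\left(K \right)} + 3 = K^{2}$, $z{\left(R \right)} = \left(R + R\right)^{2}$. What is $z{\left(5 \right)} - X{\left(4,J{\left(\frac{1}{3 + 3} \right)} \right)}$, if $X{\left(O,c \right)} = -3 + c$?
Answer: $\frac{3815}{36} \approx 105.97$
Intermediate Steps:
$z{\left(R \right)} = 4 R^{2}$ ($z{\left(R \right)} = \left(2 R\right)^{2} = 4 R^{2}$)
$J{\left(K \right)} = -3 + K^{2}$
$z{\left(5 \right)} - X{\left(4,J{\left(\frac{1}{3 + 3} \right)} \right)} = 4 \cdot 5^{2} - \left(-3 - \left(3 - \left(\frac{1}{3 + 3}\right)^{2}\right)\right) = 4 \cdot 25 - \left(-3 - \left(3 - \left(\frac{1}{6}\right)^{2}\right)\right) = 100 - \left(-3 - \left(3 - \left(\frac{1}{6}\right)^{2}\right)\right) = 100 - \left(-3 + \left(-3 + \frac{1}{36}\right)\right) = 100 - \left(-3 - \frac{107}{36}\right) = 100 - - \frac{215}{36} = 100 + \frac{215}{36} = \frac{3815}{36}$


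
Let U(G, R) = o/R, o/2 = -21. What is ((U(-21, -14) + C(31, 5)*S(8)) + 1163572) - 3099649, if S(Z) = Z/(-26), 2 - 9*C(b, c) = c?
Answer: -75506882/39 ≈ -1.9361e+6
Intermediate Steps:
o = -42 (o = 2*(-21) = -42)
C(b, c) = 2/9 - c/9
S(Z) = -Z/26 (S(Z) = Z*(-1/26) = -Z/26)
U(G, R) = -42/R
((U(-21, -14) + C(31, 5)*S(8)) + 1163572) - 3099649 = ((-42/(-14) + (2/9 - ⅑*5)*(-1/26*8)) + 1163572) - 3099649 = ((-42*(-1/14) + (2/9 - 5/9)*(-4/13)) + 1163572) - 3099649 = ((3 - ⅓*(-4/13)) + 1163572) - 3099649 = ((3 + 4/39) + 1163572) - 3099649 = (121/39 + 1163572) - 3099649 = 45379429/39 - 3099649 = -75506882/39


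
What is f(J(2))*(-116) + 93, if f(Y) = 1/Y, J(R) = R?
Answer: 35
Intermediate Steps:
f(J(2))*(-116) + 93 = -116/2 + 93 = (½)*(-116) + 93 = -58 + 93 = 35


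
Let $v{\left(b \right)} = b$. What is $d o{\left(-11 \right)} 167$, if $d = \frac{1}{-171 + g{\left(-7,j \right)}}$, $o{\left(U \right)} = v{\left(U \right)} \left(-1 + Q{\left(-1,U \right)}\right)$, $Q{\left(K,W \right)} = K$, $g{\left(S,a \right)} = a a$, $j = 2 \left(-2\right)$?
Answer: $- \frac{3674}{155} \approx -23.703$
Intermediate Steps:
$j = -4$
$g{\left(S,a \right)} = a^{2}$
$o{\left(U \right)} = - 2 U$ ($o{\left(U \right)} = U \left(-1 - 1\right) = U \left(-2\right) = - 2 U$)
$d = - \frac{1}{155}$ ($d = \frac{1}{-171 + \left(-4\right)^{2}} = \frac{1}{-171 + 16} = \frac{1}{-155} = - \frac{1}{155} \approx -0.0064516$)
$d o{\left(-11 \right)} 167 = - \frac{\left(-2\right) \left(-11\right)}{155} \cdot 167 = \left(- \frac{1}{155}\right) 22 \cdot 167 = \left(- \frac{22}{155}\right) 167 = - \frac{3674}{155}$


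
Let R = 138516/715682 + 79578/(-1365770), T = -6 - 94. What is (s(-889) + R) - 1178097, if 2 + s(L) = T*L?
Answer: -266161265078256934/244364251285 ≈ -1.0892e+6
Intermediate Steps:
T = -100
R = 33057113781/244364251285 (R = 138516*(1/715682) + 79578*(-1/1365770) = 69258/357841 - 39789/682885 = 33057113781/244364251285 ≈ 0.13528)
s(L) = -2 - 100*L
(s(-889) + R) - 1178097 = ((-2 - 100*(-889)) + 33057113781/244364251285) - 1178097 = ((-2 + 88900) + 33057113781/244364251285) - 1178097 = (88898 + 33057113781/244364251285) - 1178097 = 21723526267847711/244364251285 - 1178097 = -266161265078256934/244364251285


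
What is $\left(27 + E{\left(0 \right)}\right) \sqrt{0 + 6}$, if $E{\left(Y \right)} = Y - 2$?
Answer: $25 \sqrt{6} \approx 61.237$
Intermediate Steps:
$E{\left(Y \right)} = -2 + Y$ ($E{\left(Y \right)} = Y - 2 = -2 + Y$)
$\left(27 + E{\left(0 \right)}\right) \sqrt{0 + 6} = \left(27 + \left(-2 + 0\right)\right) \sqrt{0 + 6} = \left(27 - 2\right) \sqrt{6} = 25 \sqrt{6}$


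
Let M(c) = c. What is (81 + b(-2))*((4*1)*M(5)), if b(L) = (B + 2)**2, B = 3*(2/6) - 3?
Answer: 1620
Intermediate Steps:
B = -2 (B = 3*(2*(1/6)) - 3 = 3*(1/3) - 3 = 1 - 3 = -2)
b(L) = 0 (b(L) = (-2 + 2)**2 = 0**2 = 0)
(81 + b(-2))*((4*1)*M(5)) = (81 + 0)*((4*1)*5) = 81*(4*5) = 81*20 = 1620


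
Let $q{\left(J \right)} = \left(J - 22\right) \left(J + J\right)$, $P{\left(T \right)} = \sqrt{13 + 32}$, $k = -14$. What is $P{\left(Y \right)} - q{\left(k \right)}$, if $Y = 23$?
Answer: $-1008 + 3 \sqrt{5} \approx -1001.3$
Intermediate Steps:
$P{\left(T \right)} = 3 \sqrt{5}$ ($P{\left(T \right)} = \sqrt{45} = 3 \sqrt{5}$)
$q{\left(J \right)} = 2 J \left(-22 + J\right)$ ($q{\left(J \right)} = \left(-22 + J\right) 2 J = 2 J \left(-22 + J\right)$)
$P{\left(Y \right)} - q{\left(k \right)} = 3 \sqrt{5} - 2 \left(-14\right) \left(-22 - 14\right) = 3 \sqrt{5} - 2 \left(-14\right) \left(-36\right) = 3 \sqrt{5} - 1008 = -1008 + 3 \sqrt{5}$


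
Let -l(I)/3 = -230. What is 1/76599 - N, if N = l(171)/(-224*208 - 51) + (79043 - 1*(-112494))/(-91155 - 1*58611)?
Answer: 230749126263769/178361678891754 ≈ 1.2937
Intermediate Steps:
l(I) = 690 (l(I) = -3*(-230) = 690)
N = -9037198831/6985535538 (N = 690/(-224*208 - 51) + (79043 - 1*(-112494))/(-91155 - 1*58611) = 690/(-46592 - 51) + (79043 + 112494)/(-91155 - 58611) = 690/(-46643) + 191537/(-149766) = 690*(-1/46643) + 191537*(-1/149766) = -690/46643 - 191537/149766 = -9037198831/6985535538 ≈ -1.2937)
1/76599 - N = 1/76599 - 1*(-9037198831/6985535538) = 1/76599 + 9037198831/6985535538 = 230749126263769/178361678891754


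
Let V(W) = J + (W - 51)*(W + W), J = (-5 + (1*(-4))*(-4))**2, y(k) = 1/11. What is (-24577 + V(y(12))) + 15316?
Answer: -1107060/121 ≈ -9149.3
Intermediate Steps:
y(k) = 1/11
J = 121 (J = (-5 - 4*(-4))**2 = (-5 + 16)**2 = 11**2 = 121)
V(W) = 121 + 2*W*(-51 + W) (V(W) = 121 + (W - 51)*(W + W) = 121 + (-51 + W)*(2*W) = 121 + 2*W*(-51 + W))
(-24577 + V(y(12))) + 15316 = (-24577 + (121 - 102*1/11 + 2*(1/11)**2)) + 15316 = (-24577 + (121 - 102/11 + 2*(1/121))) + 15316 = (-24577 + (121 - 102/11 + 2/121)) + 15316 = (-24577 + 13521/121) + 15316 = -2960296/121 + 15316 = -1107060/121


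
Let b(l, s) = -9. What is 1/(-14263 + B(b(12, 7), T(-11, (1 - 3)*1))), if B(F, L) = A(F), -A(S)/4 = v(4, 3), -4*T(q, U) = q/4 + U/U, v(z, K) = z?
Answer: -1/14279 ≈ -7.0033e-5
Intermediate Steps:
T(q, U) = -¼ - q/16 (T(q, U) = -(q/4 + U/U)/4 = -(q*(¼) + 1)/4 = -(q/4 + 1)/4 = -(1 + q/4)/4 = -¼ - q/16)
A(S) = -16 (A(S) = -4*4 = -16)
B(F, L) = -16
1/(-14263 + B(b(12, 7), T(-11, (1 - 3)*1))) = 1/(-14263 - 16) = 1/(-14279) = -1/14279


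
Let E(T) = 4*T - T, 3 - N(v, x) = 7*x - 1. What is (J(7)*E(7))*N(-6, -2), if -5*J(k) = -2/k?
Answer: 108/5 ≈ 21.600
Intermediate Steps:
J(k) = 2/(5*k) (J(k) = -(-2)/(5*k) = 2/(5*k))
N(v, x) = 4 - 7*x (N(v, x) = 3 - (7*x - 1) = 3 - (-1 + 7*x) = 3 + (1 - 7*x) = 4 - 7*x)
E(T) = 3*T
(J(7)*E(7))*N(-6, -2) = (((⅖)/7)*(3*7))*(4 - 7*(-2)) = (((⅖)*(⅐))*21)*(4 + 14) = ((2/35)*21)*18 = (6/5)*18 = 108/5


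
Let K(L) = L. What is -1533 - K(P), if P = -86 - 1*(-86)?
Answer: -1533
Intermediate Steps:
P = 0 (P = -86 + 86 = 0)
-1533 - K(P) = -1533 - 1*0 = -1533 + 0 = -1533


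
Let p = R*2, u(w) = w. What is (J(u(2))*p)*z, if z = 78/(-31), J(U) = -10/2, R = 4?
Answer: 3120/31 ≈ 100.65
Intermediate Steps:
J(U) = -5 (J(U) = -10*1/2 = -5)
z = -78/31 (z = 78*(-1/31) = -78/31 ≈ -2.5161)
p = 8 (p = 4*2 = 8)
(J(u(2))*p)*z = -5*8*(-78/31) = -40*(-78/31) = 3120/31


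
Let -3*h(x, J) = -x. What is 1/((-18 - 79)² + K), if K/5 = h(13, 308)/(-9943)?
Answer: 29829/280660996 ≈ 0.00010628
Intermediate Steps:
h(x, J) = x/3 (h(x, J) = -(-1)*x/3 = x/3)
K = -65/29829 (K = 5*(((⅓)*13)/(-9943)) = 5*((13/3)*(-1/9943)) = 5*(-13/29829) = -65/29829 ≈ -0.0021791)
1/((-18 - 79)² + K) = 1/((-18 - 79)² - 65/29829) = 1/((-97)² - 65/29829) = 1/(9409 - 65/29829) = 1/(280660996/29829) = 29829/280660996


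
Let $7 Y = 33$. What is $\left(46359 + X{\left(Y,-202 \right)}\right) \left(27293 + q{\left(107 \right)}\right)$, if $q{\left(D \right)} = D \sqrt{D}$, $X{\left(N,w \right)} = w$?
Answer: $1259763001 + 4938799 \sqrt{107} \approx 1.3109 \cdot 10^{9}$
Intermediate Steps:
$Y = \frac{33}{7}$ ($Y = \frac{1}{7} \cdot 33 = \frac{33}{7} \approx 4.7143$)
$q{\left(D \right)} = D^{\frac{3}{2}}$
$\left(46359 + X{\left(Y,-202 \right)}\right) \left(27293 + q{\left(107 \right)}\right) = \left(46359 - 202\right) \left(27293 + 107^{\frac{3}{2}}\right) = 46157 \left(27293 + 107 \sqrt{107}\right) = 1259763001 + 4938799 \sqrt{107}$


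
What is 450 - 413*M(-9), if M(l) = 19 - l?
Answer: -11114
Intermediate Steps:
450 - 413*M(-9) = 450 - 413*(19 - 1*(-9)) = 450 - 413*(19 + 9) = 450 - 413*28 = 450 - 11564 = -11114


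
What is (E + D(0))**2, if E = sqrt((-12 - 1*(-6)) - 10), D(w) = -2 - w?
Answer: -12 - 16*I ≈ -12.0 - 16.0*I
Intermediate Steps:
E = 4*I (E = sqrt((-12 + 6) - 10) = sqrt(-6 - 10) = sqrt(-16) = 4*I ≈ 4.0*I)
(E + D(0))**2 = (4*I + (-2 - 1*0))**2 = (4*I + (-2 + 0))**2 = (4*I - 2)**2 = (-2 + 4*I)**2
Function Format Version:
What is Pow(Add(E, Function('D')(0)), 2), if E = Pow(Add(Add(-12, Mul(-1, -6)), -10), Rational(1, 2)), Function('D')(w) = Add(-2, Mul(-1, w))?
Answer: Add(-12, Mul(-16, I)) ≈ Add(-12.000, Mul(-16.000, I))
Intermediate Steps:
E = Mul(4, I) (E = Pow(Add(Add(-12, 6), -10), Rational(1, 2)) = Pow(Add(-6, -10), Rational(1, 2)) = Pow(-16, Rational(1, 2)) = Mul(4, I) ≈ Mul(4.0000, I))
Pow(Add(E, Function('D')(0)), 2) = Pow(Add(Mul(4, I), Add(-2, Mul(-1, 0))), 2) = Pow(Add(Mul(4, I), Add(-2, 0)), 2) = Pow(Add(Mul(4, I), -2), 2) = Pow(Add(-2, Mul(4, I)), 2)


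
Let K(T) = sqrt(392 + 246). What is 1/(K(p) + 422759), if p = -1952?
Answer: 422759/178725171443 - sqrt(638)/178725171443 ≈ 2.3653e-6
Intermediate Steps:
K(T) = sqrt(638)
1/(K(p) + 422759) = 1/(sqrt(638) + 422759) = 1/(422759 + sqrt(638))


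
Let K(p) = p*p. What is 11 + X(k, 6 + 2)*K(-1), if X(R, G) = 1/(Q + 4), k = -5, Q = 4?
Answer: 89/8 ≈ 11.125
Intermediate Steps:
K(p) = p**2
X(R, G) = 1/8 (X(R, G) = 1/(4 + 4) = 1/8)
11 + X(k, 6 + 2)*K(-1) = 11 + (1/8)*(-1)**2 = 11 + (1/8)*1 = 11 + 1/8 = 89/8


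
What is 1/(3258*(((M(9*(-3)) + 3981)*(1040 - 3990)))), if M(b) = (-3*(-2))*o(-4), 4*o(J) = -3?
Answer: -1/38218539150 ≈ -2.6165e-11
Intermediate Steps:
o(J) = -¾ (o(J) = (¼)*(-3) = -¾)
M(b) = -9/2 (M(b) = -3*(-2)*(-¾) = 6*(-¾) = -9/2)
1/(3258*(((M(9*(-3)) + 3981)*(1040 - 3990)))) = 1/(3258*(((-9/2 + 3981)*(1040 - 3990)))) = 1/(3258*(((7953/2)*(-2950)))) = (1/3258)/(-11730675) = (1/3258)*(-1/11730675) = -1/38218539150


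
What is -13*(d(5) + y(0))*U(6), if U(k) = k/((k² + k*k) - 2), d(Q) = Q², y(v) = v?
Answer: -195/7 ≈ -27.857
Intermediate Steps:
U(k) = k/(-2 + 2*k²) (U(k) = k/((k² + k²) - 2) = k/(2*k² - 2) = k/(-2 + 2*k²))
-13*(d(5) + y(0))*U(6) = -13*(5² + 0)*(½)*6/(-1 + 6²) = -13*(25 + 0)*(½)*6/(-1 + 36) = -325*(½)*6/35 = -325*(½)*6*(1/35) = -325*3/35 = -13*15/7 = -195/7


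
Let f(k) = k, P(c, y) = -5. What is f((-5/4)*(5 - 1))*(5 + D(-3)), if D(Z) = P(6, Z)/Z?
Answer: -100/3 ≈ -33.333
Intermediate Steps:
D(Z) = -5/Z
f((-5/4)*(5 - 1))*(5 + D(-3)) = ((-5/4)*(5 - 1))*(5 - 5/(-3)) = (-5*¼*4)*(5 - 5*(-⅓)) = (-5/4*4)*(5 + 5/3) = -5*20/3 = -100/3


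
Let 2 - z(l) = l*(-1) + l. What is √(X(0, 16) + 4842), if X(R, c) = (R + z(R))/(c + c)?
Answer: √77473/4 ≈ 69.585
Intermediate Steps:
z(l) = 2 (z(l) = 2 - (l*(-1) + l) = 2 - (-l + l) = 2 - 1*0 = 2 + 0 = 2)
X(R, c) = (2 + R)/(2*c) (X(R, c) = (R + 2)/(c + c) = (2 + R)/((2*c)) = (2 + R)*(1/(2*c)) = (2 + R)/(2*c))
√(X(0, 16) + 4842) = √((½)*(2 + 0)/16 + 4842) = √((½)*(1/16)*2 + 4842) = √(1/16 + 4842) = √(77473/16) = √77473/4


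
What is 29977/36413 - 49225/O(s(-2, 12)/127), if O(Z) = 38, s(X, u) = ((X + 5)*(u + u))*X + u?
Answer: -1791290799/1383694 ≈ -1294.6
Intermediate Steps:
s(X, u) = u + 2*X*u*(5 + X) (s(X, u) = ((5 + X)*(2*u))*X + u = (2*u*(5 + X))*X + u = 2*X*u*(5 + X) + u = u + 2*X*u*(5 + X))
29977/36413 - 49225/O(s(-2, 12)/127) = 29977/36413 - 49225/38 = -1791290799/1383694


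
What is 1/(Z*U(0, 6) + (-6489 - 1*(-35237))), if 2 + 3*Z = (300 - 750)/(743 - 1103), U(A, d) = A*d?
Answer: 1/28748 ≈ 3.4785e-5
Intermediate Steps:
Z = -1/4 (Z = -2/3 + ((300 - 750)/(743 - 1103))/3 = -2/3 + (-450/(-360))/3 = -2/3 + (-450*(-1/360))/3 = -2/3 + (1/3)*(5/4) = -2/3 + 5/12 = -1/4 ≈ -0.25000)
1/(Z*U(0, 6) + (-6489 - 1*(-35237))) = 1/(-0*6 + (-6489 - 1*(-35237))) = 1/(-1/4*0 + (-6489 + 35237)) = 1/(0 + 28748) = 1/28748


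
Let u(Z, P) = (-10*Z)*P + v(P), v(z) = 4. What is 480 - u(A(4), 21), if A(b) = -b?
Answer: -364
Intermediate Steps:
u(Z, P) = 4 - 10*P*Z (u(Z, P) = (-10*Z)*P + 4 = -10*P*Z + 4 = 4 - 10*P*Z)
480 - u(A(4), 21) = 480 - (4 - 10*21*(-1*4)) = 480 - (4 - 10*21*(-4)) = 480 - (4 + 840) = 480 - 1*844 = 480 - 844 = -364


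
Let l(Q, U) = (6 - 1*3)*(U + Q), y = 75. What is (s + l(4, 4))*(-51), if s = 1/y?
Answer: -30617/25 ≈ -1224.7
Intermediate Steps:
l(Q, U) = 3*Q + 3*U (l(Q, U) = (6 - 3)*(Q + U) = 3*(Q + U) = 3*Q + 3*U)
s = 1/75 ≈ 0.013333
(s + l(4, 4))*(-51) = (1/75 + (3*4 + 3*4))*(-51) = (1/75 + (12 + 12))*(-51) = (1/75 + 24)*(-51) = (1801/75)*(-51) = -30617/25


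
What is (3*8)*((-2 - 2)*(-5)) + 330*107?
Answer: 35790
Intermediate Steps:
(3*8)*((-2 - 2)*(-5)) + 330*107 = 24*(-4*(-5)) + 35310 = 24*20 + 35310 = 480 + 35310 = 35790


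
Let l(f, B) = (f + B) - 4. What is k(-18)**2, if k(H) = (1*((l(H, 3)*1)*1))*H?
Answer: 116964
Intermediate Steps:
l(f, B) = -4 + B + f (l(f, B) = (B + f) - 4 = -4 + B + f)
k(H) = H*(-1 + H) (k(H) = (1*(((-4 + 3 + H)*1)*1))*H = (1*(((-1 + H)*1)*1))*H = (1*((-1 + H)*1))*H = (1*(-1 + H))*H = (-1 + H)*H = H*(-1 + H))
k(-18)**2 = (-18*(-1 - 18))**2 = (-18*(-19))**2 = 342**2 = 116964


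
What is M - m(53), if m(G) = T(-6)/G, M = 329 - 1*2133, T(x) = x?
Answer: -95606/53 ≈ -1803.9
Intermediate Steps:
M = -1804 (M = 329 - 2133 = -1804)
m(G) = -6/G
M - m(53) = -1804 - (-6)/53 = -1804 - 1*(-6/53) = -1804 + 6/53 = -95606/53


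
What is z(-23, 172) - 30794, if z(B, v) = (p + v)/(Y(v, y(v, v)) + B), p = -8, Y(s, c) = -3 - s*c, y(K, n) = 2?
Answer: -5696972/185 ≈ -30794.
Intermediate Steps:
Y(s, c) = -3 - c*s
z(B, v) = (-8 + v)/(-3 + B - 2*v) (z(B, v) = (-8 + v)/((-3 - 1*2*v) + B) = (-8 + v)/((-3 - 2*v) + B) = (-8 + v)/(-3 + B - 2*v))
z(-23, 172) - 30794 = (8 - 1*172)/(3 - 1*(-23) + 2*172) - 30794 = (8 - 172)/(3 + 23 + 344) - 30794 = -164/370 - 30794 = (1/370)*(-164) - 30794 = -82/185 - 30794 = -5696972/185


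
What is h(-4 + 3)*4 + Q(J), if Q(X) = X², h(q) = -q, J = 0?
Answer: 4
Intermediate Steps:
h(-4 + 3)*4 + Q(J) = -(-4 + 3)*4 + 0² = -1*(-1)*4 + 0 = 1*4 + 0 = 4 + 0 = 4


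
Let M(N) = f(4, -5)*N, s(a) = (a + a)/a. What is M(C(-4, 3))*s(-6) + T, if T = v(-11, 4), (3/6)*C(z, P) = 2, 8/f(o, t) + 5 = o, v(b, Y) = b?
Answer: -75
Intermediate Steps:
f(o, t) = 8/(-5 + o)
C(z, P) = 4 (C(z, P) = 2*2 = 4)
T = -11
s(a) = 2 (s(a) = (2*a)/a = 2)
M(N) = -8*N (M(N) = (8/(-5 + 4))*N = (8/(-1))*N = (8*(-1))*N = -8*N)
M(C(-4, 3))*s(-6) + T = -8*4*2 - 11 = -32*2 - 11 = -64 - 11 = -75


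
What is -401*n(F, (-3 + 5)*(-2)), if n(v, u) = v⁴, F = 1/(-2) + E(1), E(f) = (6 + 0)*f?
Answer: -5871041/16 ≈ -3.6694e+5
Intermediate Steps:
E(f) = 6*f
F = 11/2 (F = 1/(-2) + 6*1 = 1*(-½) + 6 = -½ + 6 = 11/2 ≈ 5.5000)
-401*n(F, (-3 + 5)*(-2)) = -401*(11/2)⁴ = -401*14641/16 = -5871041/16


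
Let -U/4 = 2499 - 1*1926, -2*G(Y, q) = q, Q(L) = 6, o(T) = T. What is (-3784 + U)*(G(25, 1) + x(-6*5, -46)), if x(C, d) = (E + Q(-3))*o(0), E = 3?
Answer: 3038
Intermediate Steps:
G(Y, q) = -q/2
U = -2292 (U = -4*(2499 - 1*1926) = -4*(2499 - 1926) = -4*573 = -2292)
x(C, d) = 0 (x(C, d) = (3 + 6)*0 = 9*0 = 0)
(-3784 + U)*(G(25, 1) + x(-6*5, -46)) = (-3784 - 2292)*(-½*1 + 0) = -6076*(-½ + 0) = -6076*(-½) = 3038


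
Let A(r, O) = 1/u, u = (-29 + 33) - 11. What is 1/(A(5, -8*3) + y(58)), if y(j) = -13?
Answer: -7/92 ≈ -0.076087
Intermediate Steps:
u = -7 (u = 4 - 11 = -7)
A(r, O) = -1/7 (A(r, O) = 1/(-7) = -1/7)
1/(A(5, -8*3) + y(58)) = 1/(-1/7 - 13) = 1/(-92/7) = -7/92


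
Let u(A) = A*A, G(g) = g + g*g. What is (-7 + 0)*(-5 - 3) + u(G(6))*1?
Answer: 1820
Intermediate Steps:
G(g) = g + g²
u(A) = A²
(-7 + 0)*(-5 - 3) + u(G(6))*1 = (-7 + 0)*(-5 - 3) + (6*(1 + 6))²*1 = -7*(-8) + (6*7)²*1 = 56 + 42²*1 = 56 + 1764*1 = 56 + 1764 = 1820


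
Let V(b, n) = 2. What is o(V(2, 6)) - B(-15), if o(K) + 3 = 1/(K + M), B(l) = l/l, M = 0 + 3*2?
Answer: -31/8 ≈ -3.8750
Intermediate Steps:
M = 6 (M = 0 + 6 = 6)
B(l) = 1
o(K) = -3 + 1/(6 + K) (o(K) = -3 + 1/(K + 6) = -3 + 1/(6 + K))
o(V(2, 6)) - B(-15) = (-17 - 3*2)/(6 + 2) - 1*1 = (-17 - 6)/8 - 1 = (⅛)*(-23) - 1 = -23/8 - 1 = -31/8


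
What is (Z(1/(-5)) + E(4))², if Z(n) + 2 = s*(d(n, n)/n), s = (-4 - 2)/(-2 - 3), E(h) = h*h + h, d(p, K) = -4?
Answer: 1764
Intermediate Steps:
E(h) = h + h² (E(h) = h² + h = h + h²)
s = 6/5 (s = -6/(-5) = -6*(-⅕) = 6/5 ≈ 1.2000)
Z(n) = -2 - 24/(5*n) (Z(n) = -2 + 6*(-4/n)/5 = -2 - 24/(5*n))
(Z(1/(-5)) + E(4))² = ((-2 - 24/(5*(1/(-5)))) + 4*(1 + 4))² = ((-2 - 24/(5*(-⅕))) + 4*5)² = ((-2 - 24/5*(-5)) + 20)² = ((-2 + 24) + 20)² = (22 + 20)² = 42² = 1764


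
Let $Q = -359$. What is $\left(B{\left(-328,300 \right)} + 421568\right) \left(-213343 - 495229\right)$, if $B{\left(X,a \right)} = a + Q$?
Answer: $-298669475148$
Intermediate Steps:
$B{\left(X,a \right)} = -359 + a$ ($B{\left(X,a \right)} = a - 359 = -359 + a$)
$\left(B{\left(-328,300 \right)} + 421568\right) \left(-213343 - 495229\right) = \left(\left(-359 + 300\right) + 421568\right) \left(-213343 - 495229\right) = \left(-59 + 421568\right) \left(-708572\right) = 421509 \left(-708572\right) = -298669475148$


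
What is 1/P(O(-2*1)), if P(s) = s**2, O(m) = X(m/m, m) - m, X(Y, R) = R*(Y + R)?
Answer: 1/16 ≈ 0.062500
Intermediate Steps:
X(Y, R) = R*(R + Y)
O(m) = -m + m*(1 + m) (O(m) = m*(m + m/m) - m = m*(m + 1) - m = m*(1 + m) - m = -m + m*(1 + m))
1/P(O(-2*1)) = 1/(((-2*1)**2)**2) = 1/(((-2)**2)**2) = 1/(4**2) = 1/16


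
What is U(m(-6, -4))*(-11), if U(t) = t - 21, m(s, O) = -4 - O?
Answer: 231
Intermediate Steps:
U(t) = -21 + t
U(m(-6, -4))*(-11) = (-21 + (-4 - 1*(-4)))*(-11) = (-21 + (-4 + 4))*(-11) = (-21 + 0)*(-11) = -21*(-11) = 231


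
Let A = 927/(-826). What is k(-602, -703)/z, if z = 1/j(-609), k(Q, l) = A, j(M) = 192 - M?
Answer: -742527/826 ≈ -898.94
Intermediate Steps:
A = -927/826 (A = 927*(-1/826) = -927/826 ≈ -1.1223)
k(Q, l) = -927/826
z = 1/801 (z = 1/(192 - 1*(-609)) = 1/(192 + 609) = 1/801 ≈ 0.0012484)
k(-602, -703)/z = -927/(826*1/801) = -927/826*801 = -742527/826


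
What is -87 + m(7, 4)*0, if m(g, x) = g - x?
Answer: -87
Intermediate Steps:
-87 + m(7, 4)*0 = -87 + (7 - 1*4)*0 = -87 + (7 - 4)*0 = -87 + 3*0 = -87 + 0 = -87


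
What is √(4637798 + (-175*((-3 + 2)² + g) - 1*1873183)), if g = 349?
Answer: √2703365 ≈ 1644.2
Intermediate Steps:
√(4637798 + (-175*((-3 + 2)² + g) - 1*1873183)) = √(4637798 + (-175*((-3 + 2)² + 349) - 1*1873183)) = √(4637798 + (-175*((-1)² + 349) - 1873183)) = √(4637798 + (-175*(1 + 349) - 1873183)) = √(4637798 + (-175*350 - 1873183)) = √(4637798 + (-61250 - 1873183)) = √(4637798 - 1934433) = √2703365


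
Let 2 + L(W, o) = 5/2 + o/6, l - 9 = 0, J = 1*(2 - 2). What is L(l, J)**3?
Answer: 1/8 ≈ 0.12500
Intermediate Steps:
J = 0 (J = 1*0 = 0)
l = 9 (l = 9 + 0 = 9)
L(W, o) = 1/2 + o/6 (L(W, o) = -2 + (5/2 + o/6) = 1/2 + o/6)
L(l, J)**3 = (1/2 + (1/6)*0)**3 = (1/2 + 0)**3 = (1/2)**3 = 1/8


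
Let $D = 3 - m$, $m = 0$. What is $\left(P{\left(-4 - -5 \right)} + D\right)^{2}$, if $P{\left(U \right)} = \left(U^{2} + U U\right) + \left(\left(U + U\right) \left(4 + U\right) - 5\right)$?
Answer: $100$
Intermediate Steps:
$D = 3$ ($D = 3 - 0 = 3 + 0 = 3$)
$P{\left(U \right)} = -5 + 2 U^{2} + 2 U \left(4 + U\right)$ ($P{\left(U \right)} = \left(U^{2} + U^{2}\right) + \left(2 U \left(4 + U\right) - 5\right) = 2 U^{2} + \left(2 U \left(4 + U\right) - 5\right) = 2 U^{2} + \left(-5 + 2 U \left(4 + U\right)\right) = -5 + 2 U^{2} + 2 U \left(4 + U\right)$)
$\left(P{\left(-4 - -5 \right)} + D\right)^{2} = \left(\left(-5 + 4 \left(-4 - -5\right)^{2} + 8 \left(-4 - -5\right)\right) + 3\right)^{2} = \left(\left(-5 + 4 \left(-4 + 5\right)^{2} + 8 \left(-4 + 5\right)\right) + 3\right)^{2} = \left(\left(-5 + 4 \cdot 1^{2} + 8 \cdot 1\right) + 3\right)^{2} = \left(\left(-5 + 4 \cdot 1 + 8\right) + 3\right)^{2} = \left(\left(-5 + 4 + 8\right) + 3\right)^{2} = \left(7 + 3\right)^{2} = 10^{2} = 100$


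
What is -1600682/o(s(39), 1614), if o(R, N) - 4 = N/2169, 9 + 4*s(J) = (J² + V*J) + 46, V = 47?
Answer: -578646543/1715 ≈ -3.3740e+5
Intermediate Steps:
s(J) = 37/4 + J²/4 + 47*J/4 (s(J) = -9/4 + ((J² + 47*J) + 46)/4 = -9/4 + (46 + J² + 47*J)/4 = -9/4 + (23/2 + J²/4 + 47*J/4) = 37/4 + J²/4 + 47*J/4)
o(R, N) = 4 + N/2169
-1600682/o(s(39), 1614) = -1600682/(4 + (1/2169)*1614) = -1600682/(4 + 538/723) = -1600682/3430/723 = -1600682*723/3430 = -578646543/1715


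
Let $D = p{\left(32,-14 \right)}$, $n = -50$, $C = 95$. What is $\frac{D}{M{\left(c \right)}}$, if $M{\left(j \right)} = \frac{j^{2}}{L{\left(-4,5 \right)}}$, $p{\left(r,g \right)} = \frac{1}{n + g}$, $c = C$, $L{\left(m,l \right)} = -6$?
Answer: $\frac{3}{288800} \approx 1.0388 \cdot 10^{-5}$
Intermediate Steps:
$c = 95$
$p{\left(r,g \right)} = \frac{1}{-50 + g}$
$M{\left(j \right)} = - \frac{j^{2}}{6}$ ($M{\left(j \right)} = \frac{j^{2}}{-6} = - \frac{j^{2}}{6}$)
$D = - \frac{1}{64}$ ($D = \frac{1}{-50 - 14} = \frac{1}{-64} = - \frac{1}{64} \approx -0.015625$)
$\frac{D}{M{\left(c \right)}} = - \frac{1}{64 \left(- \frac{95^{2}}{6}\right)} = - \frac{1}{64 \left(\left(- \frac{1}{6}\right) 9025\right)} = - \frac{1}{64 \left(- \frac{9025}{6}\right)} = \left(- \frac{1}{64}\right) \left(- \frac{6}{9025}\right) = \frac{3}{288800}$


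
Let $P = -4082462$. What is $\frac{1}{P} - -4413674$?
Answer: $\frac{18018656385387}{4082462} \approx 4.4137 \cdot 10^{6}$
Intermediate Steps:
$\frac{1}{P} - -4413674 = \frac{1}{-4082462} - -4413674 = - \frac{1}{4082462} + 4413674 = \frac{18018656385387}{4082462}$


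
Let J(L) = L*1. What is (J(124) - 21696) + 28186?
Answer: 6614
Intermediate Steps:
J(L) = L
(J(124) - 21696) + 28186 = (124 - 21696) + 28186 = -21572 + 28186 = 6614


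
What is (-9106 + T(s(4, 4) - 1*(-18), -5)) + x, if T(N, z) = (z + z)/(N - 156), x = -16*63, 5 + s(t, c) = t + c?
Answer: -273076/27 ≈ -10114.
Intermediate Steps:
s(t, c) = -5 + c + t (s(t, c) = -5 + (t + c) = -5 + (c + t) = -5 + c + t)
x = -1008
T(N, z) = 2*z/(-156 + N) (T(N, z) = (2*z)/(-156 + N) = 2*z/(-156 + N))
(-9106 + T(s(4, 4) - 1*(-18), -5)) + x = (-9106 + 2*(-5)/(-156 + ((-5 + 4 + 4) - 1*(-18)))) - 1008 = (-9106 + 2*(-5)/(-156 + (3 + 18))) - 1008 = (-9106 + 2*(-5)/(-156 + 21)) - 1008 = (-9106 + 2*(-5)/(-135)) - 1008 = (-9106 + 2*(-5)*(-1/135)) - 1008 = (-9106 + 2/27) - 1008 = -245860/27 - 1008 = -273076/27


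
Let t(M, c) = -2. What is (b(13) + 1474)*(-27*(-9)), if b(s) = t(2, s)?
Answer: 357696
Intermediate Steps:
b(s) = -2
(b(13) + 1474)*(-27*(-9)) = (-2 + 1474)*(-27*(-9)) = 1472*243 = 357696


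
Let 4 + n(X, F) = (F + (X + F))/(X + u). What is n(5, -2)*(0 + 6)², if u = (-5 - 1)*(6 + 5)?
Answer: -8820/61 ≈ -144.59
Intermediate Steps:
u = -66 (u = -6*11 = -66)
n(X, F) = -4 + (X + 2*F)/(-66 + X) (n(X, F) = -4 + (F + (X + F))/(X - 66) = -4 + (F + (F + X))/(-66 + X) = -4 + (X + 2*F)/(-66 + X))
n(5, -2)*(0 + 6)² = ((264 - 3*5 + 2*(-2))/(-66 + 5))*(0 + 6)² = ((264 - 15 - 4)/(-61))*6² = -1/61*245*36 = -245/61*36 = -8820/61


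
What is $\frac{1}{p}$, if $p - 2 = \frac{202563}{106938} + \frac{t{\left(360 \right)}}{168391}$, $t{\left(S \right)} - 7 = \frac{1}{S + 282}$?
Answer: $\frac{321131908851}{1250568356138} \approx 0.25679$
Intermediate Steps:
$t{\left(S \right)} = 7 + \frac{1}{282 + S}$ ($t{\left(S \right)} = 7 + \frac{1}{S + 282} = 7 + \frac{1}{282 + S}$)
$p = \frac{1250568356138}{321131908851}$ ($p = 2 + \left(\frac{202563}{106938} + \frac{\frac{1}{282 + 360} \left(1975 + 7 \cdot 360\right)}{168391}\right) = 2 + \left(202563 \cdot \frac{1}{106938} + \frac{1975 + 2520}{642} \cdot \frac{1}{168391}\right) = 2 + \left(\frac{22507}{11882} + \frac{1}{642} \cdot 4495 \cdot \frac{1}{168391}\right) = 2 + \left(\frac{22507}{11882} + \frac{4495}{642} \cdot \frac{1}{168391}\right) = 2 + \left(\frac{22507}{11882} + \frac{4495}{108107022}\right) = 2 + \frac{608304538436}{321131908851} = \frac{1250568356138}{321131908851} \approx 3.8943$)
$\frac{1}{p} = \frac{1}{\frac{1250568356138}{321131908851}} = \frac{321131908851}{1250568356138}$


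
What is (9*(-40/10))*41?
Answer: -1476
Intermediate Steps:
(9*(-40/10))*41 = (9*(-40*⅒))*41 = (9*(-4))*41 = -36*41 = -1476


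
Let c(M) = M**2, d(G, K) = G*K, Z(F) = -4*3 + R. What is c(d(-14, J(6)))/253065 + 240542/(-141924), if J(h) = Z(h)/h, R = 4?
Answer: -91234962901/53873995590 ≈ -1.6935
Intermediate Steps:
Z(F) = -8 (Z(F) = -4*3 + 4 = -12 + 4 = -8)
J(h) = -8/h
c(d(-14, J(6)))/253065 + 240542/(-141924) = (-(-112)/6)**2/253065 + 240542/(-141924) = (-(-112)/6)**2*(1/253065) + 240542*(-1/141924) = (-14*(-4/3))**2*(1/253065) - 120271/70962 = (56/3)**2*(1/253065) - 120271/70962 = (3136/9)*(1/253065) - 120271/70962 = 3136/2277585 - 120271/70962 = -91234962901/53873995590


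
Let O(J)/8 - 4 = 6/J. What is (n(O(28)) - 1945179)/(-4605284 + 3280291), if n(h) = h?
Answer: 13616017/9274951 ≈ 1.4680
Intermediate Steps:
O(J) = 32 + 48/J (O(J) = 32 + 8*(6/J) = 32 + 48/J)
(n(O(28)) - 1945179)/(-4605284 + 3280291) = ((32 + 48/28) - 1945179)/(-4605284 + 3280291) = ((32 + 48*(1/28)) - 1945179)/(-1324993) = ((32 + 12/7) - 1945179)*(-1/1324993) = (236/7 - 1945179)*(-1/1324993) = -13616017/7*(-1/1324993) = 13616017/9274951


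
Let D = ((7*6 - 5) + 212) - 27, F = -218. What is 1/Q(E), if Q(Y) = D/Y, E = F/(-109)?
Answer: 1/111 ≈ 0.0090090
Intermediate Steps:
E = 2 (E = -218/(-109) = -218*(-1/109) = 2)
D = 222 (D = ((42 - 5) + 212) - 27 = (37 + 212) - 27 = 249 - 27 = 222)
Q(Y) = 222/Y
1/Q(E) = 1/(222/2) = 1/(222*(½)) = 1/111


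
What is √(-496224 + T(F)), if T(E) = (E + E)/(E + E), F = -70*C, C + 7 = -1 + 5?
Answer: 7*I*√10127 ≈ 704.43*I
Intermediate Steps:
C = -3 (C = -7 + (-1 + 5) = -7 + 4 = -3)
F = 210 (F = -70*(-3) = 210)
T(E) = 1 (T(E) = (2*E)/((2*E)) = (2*E)*(1/(2*E)) = 1)
√(-496224 + T(F)) = √(-496224 + 1) = √(-496223) = 7*I*√10127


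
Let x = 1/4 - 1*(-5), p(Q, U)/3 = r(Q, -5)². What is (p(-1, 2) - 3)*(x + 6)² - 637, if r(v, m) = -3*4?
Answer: 858533/16 ≈ 53658.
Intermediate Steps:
r(v, m) = -12
p(Q, U) = 432 (p(Q, U) = 3*(-12)² = 3*144 = 432)
x = 21/4 (x = ¼ + 5 = 21/4 ≈ 5.2500)
(p(-1, 2) - 3)*(x + 6)² - 637 = (432 - 3)*(21/4 + 6)² - 637 = 429*(45/4)² - 637 = 429*(2025/16) - 637 = 868725/16 - 637 = 858533/16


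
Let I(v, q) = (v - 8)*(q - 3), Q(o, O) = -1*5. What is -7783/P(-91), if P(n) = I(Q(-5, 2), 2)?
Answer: -7783/13 ≈ -598.69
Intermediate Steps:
Q(o, O) = -5
I(v, q) = (-8 + v)*(-3 + q)
P(n) = 13 (P(n) = 24 - 8*2 - 3*(-5) + 2*(-5) = 24 - 16 + 15 - 10 = 13)
-7783/P(-91) = -7783/13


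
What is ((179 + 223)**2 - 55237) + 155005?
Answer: 261372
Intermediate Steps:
((179 + 223)**2 - 55237) + 155005 = (402**2 - 55237) + 155005 = (161604 - 55237) + 155005 = 106367 + 155005 = 261372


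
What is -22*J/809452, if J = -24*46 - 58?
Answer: 913/28909 ≈ 0.031582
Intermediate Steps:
J = -1162 (J = -1104 - 58 = -1162)
-22*J/809452 = -22*(-1162)/809452 = 25564*(1/809452) = 913/28909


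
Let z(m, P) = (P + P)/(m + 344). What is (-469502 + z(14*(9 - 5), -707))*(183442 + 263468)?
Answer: -4196534372937/20 ≈ -2.0983e+11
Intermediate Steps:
z(m, P) = 2*P/(344 + m) (z(m, P) = (2*P)/(344 + m) = 2*P/(344 + m))
(-469502 + z(14*(9 - 5), -707))*(183442 + 263468) = (-469502 + 2*(-707)/(344 + 14*(9 - 5)))*(183442 + 263468) = (-469502 + 2*(-707)/(344 + 14*4))*446910 = (-469502 + 2*(-707)/(344 + 56))*446910 = (-469502 + 2*(-707)/400)*446910 = (-469502 + 2*(-707)*(1/400))*446910 = (-469502 - 707/200)*446910 = -93901107/200*446910 = -4196534372937/20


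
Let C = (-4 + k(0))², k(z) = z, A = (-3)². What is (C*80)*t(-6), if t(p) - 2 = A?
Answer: 14080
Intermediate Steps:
A = 9
t(p) = 11 (t(p) = 2 + 9 = 11)
C = 16 (C = (-4 + 0)² = (-4)² = 16)
(C*80)*t(-6) = (16*80)*11 = 1280*11 = 14080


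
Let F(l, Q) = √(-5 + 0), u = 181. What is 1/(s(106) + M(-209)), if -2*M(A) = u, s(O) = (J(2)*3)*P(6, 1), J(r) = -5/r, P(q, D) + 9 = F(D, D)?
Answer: -92/3241 + 30*I*√5/3241 ≈ -0.028386 + 0.020698*I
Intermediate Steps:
F(l, Q) = I*√5 (F(l, Q) = √(-5) = I*√5)
P(q, D) = -9 + I*√5
s(O) = 135/2 - 15*I*√5/2 (s(O) = (-5/2*3)*(-9 + I*√5) = -15*(-9 + I*√5)/2 = 135/2 - 15*I*√5/2)
M(A) = -181/2 (M(A) = -½*181 = -181/2)
1/(s(106) + M(-209)) = 1/((135/2 - 15*I*√5/2) - 181/2) = 1/(-23 - 15*I*√5/2)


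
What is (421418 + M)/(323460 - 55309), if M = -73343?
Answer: 26775/20627 ≈ 1.2981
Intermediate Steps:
(421418 + M)/(323460 - 55309) = (421418 - 73343)/(323460 - 55309) = 348075/268151 = 348075*(1/268151) = 26775/20627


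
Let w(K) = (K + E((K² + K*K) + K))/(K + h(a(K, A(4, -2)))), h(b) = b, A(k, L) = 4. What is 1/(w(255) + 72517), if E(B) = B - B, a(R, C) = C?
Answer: 259/18782158 ≈ 1.3790e-5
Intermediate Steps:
E(B) = 0
w(K) = K/(4 + K) (w(K) = (K + 0)/(K + 4) = K/(4 + K))
1/(w(255) + 72517) = 1/(255/(4 + 255) + 72517) = 1/(255/259 + 72517) = 1/(18782158/259) = 259/18782158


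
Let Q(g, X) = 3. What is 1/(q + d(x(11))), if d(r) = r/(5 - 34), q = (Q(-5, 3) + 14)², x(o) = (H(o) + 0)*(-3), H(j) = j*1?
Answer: 29/8414 ≈ 0.0034466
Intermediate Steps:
H(j) = j
x(o) = -3*o (x(o) = (o + 0)*(-3) = o*(-3) = -3*o)
q = 289 (q = (3 + 14)² = 17² = 289)
d(r) = -r/29 (d(r) = r/(-29) = r*(-1/29) = -r/29)
1/(q + d(x(11))) = 1/(289 - (-3)*11/29) = 1/(289 - 1/29*(-33)) = 1/(289 + 33/29) = 1/(8414/29) = 29/8414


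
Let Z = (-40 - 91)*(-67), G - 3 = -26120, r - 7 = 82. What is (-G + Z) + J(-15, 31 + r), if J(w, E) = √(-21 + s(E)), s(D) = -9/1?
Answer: 34894 + I*√30 ≈ 34894.0 + 5.4772*I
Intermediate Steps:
r = 89 (r = 7 + 82 = 89)
s(D) = -9 (s(D) = -9*1 = -9)
J(w, E) = I*√30 (J(w, E) = √(-21 - 9) = √(-30) = I*√30)
G = -26117 (G = 3 - 26120 = -26117)
Z = 8777 (Z = -131*(-67) = 8777)
(-G + Z) + J(-15, 31 + r) = (-1*(-26117) + 8777) + I*√30 = (26117 + 8777) + I*√30 = 34894 + I*√30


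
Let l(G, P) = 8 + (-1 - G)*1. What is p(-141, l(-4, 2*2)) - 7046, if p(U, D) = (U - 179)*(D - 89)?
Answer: 17914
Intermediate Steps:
l(G, P) = 7 - G (l(G, P) = 8 + (-1 - G) = 7 - G)
p(U, D) = (-179 + U)*(-89 + D)
p(-141, l(-4, 2*2)) - 7046 = (15931 - 179*(7 - 1*(-4)) - 89*(-141) + (7 - 1*(-4))*(-141)) - 7046 = (15931 - 179*(7 + 4) + 12549 + (7 + 4)*(-141)) - 7046 = (15931 - 179*11 + 12549 + 11*(-141)) - 7046 = (15931 - 1969 + 12549 - 1551) - 7046 = 24960 - 7046 = 17914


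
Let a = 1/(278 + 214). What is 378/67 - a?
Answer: 185909/32964 ≈ 5.6398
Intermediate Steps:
a = 1/492 ≈ 0.0020325
378/67 - a = 378/67 - 1*1/492 = 378*(1/67) - 1/492 = 378/67 - 1/492 = 185909/32964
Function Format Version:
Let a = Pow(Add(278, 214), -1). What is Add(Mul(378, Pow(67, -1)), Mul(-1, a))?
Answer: Rational(185909, 32964) ≈ 5.6398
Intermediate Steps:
a = Rational(1, 492) (a = Pow(492, -1) = Rational(1, 492) ≈ 0.0020325)
Add(Mul(378, Pow(67, -1)), Mul(-1, a)) = Add(Mul(378, Pow(67, -1)), Mul(-1, Rational(1, 492))) = Add(Mul(378, Rational(1, 67)), Rational(-1, 492)) = Add(Rational(378, 67), Rational(-1, 492)) = Rational(185909, 32964)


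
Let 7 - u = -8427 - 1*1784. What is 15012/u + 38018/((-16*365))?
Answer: -25066487/4972760 ≈ -5.0408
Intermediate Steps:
u = 10218 (u = 7 - (-8427 - 1*1784) = 7 - (-8427 - 1784) = 7 - 1*(-10211) = 7 + 10211 = 10218)
15012/u + 38018/((-16*365)) = 15012/10218 + 38018/((-16*365)) = 15012*(1/10218) + 38018/(-5840) = 2502/1703 + 38018*(-1/5840) = 2502/1703 - 19009/2920 = -25066487/4972760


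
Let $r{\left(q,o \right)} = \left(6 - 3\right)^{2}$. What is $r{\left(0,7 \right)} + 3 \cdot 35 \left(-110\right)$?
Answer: $-11541$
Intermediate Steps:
$r{\left(q,o \right)} = 9$ ($r{\left(q,o \right)} = 3^{2} = 9$)
$r{\left(0,7 \right)} + 3 \cdot 35 \left(-110\right) = 9 + 3 \cdot 35 \left(-110\right) = 9 + 105 \left(-110\right) = 9 - 11550 = -11541$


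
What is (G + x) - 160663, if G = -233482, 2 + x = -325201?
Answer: -719348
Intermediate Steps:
x = -325203 (x = -2 - 325201 = -325203)
(G + x) - 160663 = (-233482 - 325203) - 160663 = -558685 - 160663 = -719348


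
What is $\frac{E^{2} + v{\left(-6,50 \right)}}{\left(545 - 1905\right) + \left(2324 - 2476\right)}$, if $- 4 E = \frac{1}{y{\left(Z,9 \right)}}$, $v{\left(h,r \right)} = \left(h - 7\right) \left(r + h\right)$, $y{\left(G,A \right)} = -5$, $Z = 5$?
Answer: $\frac{228799}{604800} \approx 0.37831$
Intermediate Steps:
$v{\left(h,r \right)} = \left(-7 + h\right) \left(h + r\right)$
$E = \frac{1}{20}$ ($E = - \frac{1}{4 \left(-5\right)} = \left(- \frac{1}{4}\right) \left(- \frac{1}{5}\right) = \frac{1}{20} \approx 0.05$)
$\frac{E^{2} + v{\left(-6,50 \right)}}{\left(545 - 1905\right) + \left(2324 - 2476\right)} = \frac{\left(\frac{1}{20}\right)^{2} - \left(608 - 36\right)}{\left(545 - 1905\right) + \left(2324 - 2476\right)} = \frac{\frac{1}{400} + \left(36 + 42 - 350 - 300\right)}{-1360 - 152} = \frac{\frac{1}{400} - 572}{-1512} = \left(- \frac{228799}{400}\right) \left(- \frac{1}{1512}\right) = \frac{228799}{604800}$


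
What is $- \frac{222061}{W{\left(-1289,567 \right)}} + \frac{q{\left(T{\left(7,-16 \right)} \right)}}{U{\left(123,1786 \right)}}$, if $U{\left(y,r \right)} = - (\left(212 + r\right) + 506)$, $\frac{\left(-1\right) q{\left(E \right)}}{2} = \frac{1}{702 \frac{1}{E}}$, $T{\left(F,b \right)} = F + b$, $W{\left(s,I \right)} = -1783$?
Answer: $\frac{21685587233}{174120648} \approx 124.54$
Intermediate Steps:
$q{\left(E \right)} = - \frac{E}{351}$ ($q{\left(E \right)} = - \frac{2}{702 \frac{1}{E}} = - 2 \frac{E}{702} = - \frac{E}{351}$)
$U{\left(y,r \right)} = -718 - r$ ($U{\left(y,r \right)} = - (718 + r) = -718 - r$)
$- \frac{222061}{W{\left(-1289,567 \right)}} + \frac{q{\left(T{\left(7,-16 \right)} \right)}}{U{\left(123,1786 \right)}} = - \frac{222061}{-1783} + \frac{\left(- \frac{1}{351}\right) \left(7 - 16\right)}{-718 - 1786} = \left(-222061\right) \left(- \frac{1}{1783}\right) + \frac{\left(- \frac{1}{351}\right) \left(-9\right)}{-718 - 1786} = \frac{222061}{1783} + \frac{1}{39 \left(-2504\right)} = \frac{222061}{1783} + \frac{1}{39} \left(- \frac{1}{2504}\right) = \frac{222061}{1783} - \frac{1}{97656} = \frac{21685587233}{174120648}$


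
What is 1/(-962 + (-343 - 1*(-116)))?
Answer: -1/1189 ≈ -0.00084104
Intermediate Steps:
1/(-962 + (-343 - 1*(-116))) = 1/(-962 + (-343 + 116)) = 1/(-962 - 227) = 1/(-1189) = -1/1189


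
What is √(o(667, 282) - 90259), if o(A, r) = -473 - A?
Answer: I*√91399 ≈ 302.32*I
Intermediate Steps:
√(o(667, 282) - 90259) = √((-473 - 1*667) - 90259) = √((-473 - 667) - 90259) = √(-1140 - 90259) = √(-91399) = I*√91399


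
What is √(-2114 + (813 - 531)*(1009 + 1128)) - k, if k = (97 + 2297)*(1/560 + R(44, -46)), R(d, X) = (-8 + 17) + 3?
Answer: -1149291/40 + 2*√150130 ≈ -27957.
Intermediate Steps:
R(d, X) = 12 (R(d, X) = 9 + 3 = 12)
k = 1149291/40 (k = (97 + 2297)*(1/560 + 12) = 2394*(1/560 + 12) = 2394*(6721/560) = 1149291/40 ≈ 28732.)
√(-2114 + (813 - 531)*(1009 + 1128)) - k = √(-2114 + (813 - 531)*(1009 + 1128)) - 1*1149291/40 = √(-2114 + 282*2137) - 1149291/40 = √(-2114 + 602634) - 1149291/40 = √600520 - 1149291/40 = 2*√150130 - 1149291/40 = -1149291/40 + 2*√150130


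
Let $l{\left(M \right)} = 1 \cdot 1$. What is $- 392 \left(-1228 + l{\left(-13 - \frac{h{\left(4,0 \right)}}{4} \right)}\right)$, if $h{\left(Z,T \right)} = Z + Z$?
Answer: $480984$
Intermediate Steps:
$h{\left(Z,T \right)} = 2 Z$
$l{\left(M \right)} = 1$
$- 392 \left(-1228 + l{\left(-13 - \frac{h{\left(4,0 \right)}}{4} \right)}\right) = - 392 \left(-1228 + 1\right) = \left(-392\right) \left(-1227\right) = 480984$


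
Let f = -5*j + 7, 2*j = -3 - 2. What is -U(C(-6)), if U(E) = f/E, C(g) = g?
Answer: 13/4 ≈ 3.2500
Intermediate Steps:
j = -5/2 (j = (-3 - 2)/2 = (½)*(-5) = -5/2 ≈ -2.5000)
f = 39/2 (f = -5*(-5/2) + 7 = 25/2 + 7 = 39/2 ≈ 19.500)
U(E) = 39/(2*E)
-U(C(-6)) = -39/(2*(-6)) = -39*(-1)/(2*6) = -1*(-13/4) = 13/4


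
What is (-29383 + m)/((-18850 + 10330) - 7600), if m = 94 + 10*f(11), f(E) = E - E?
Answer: 2253/1240 ≈ 1.8169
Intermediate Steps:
f(E) = 0
m = 94 (m = 94 + 10*0 = 94 + 0 = 94)
(-29383 + m)/((-18850 + 10330) - 7600) = (-29383 + 94)/((-18850 + 10330) - 7600) = -29289/(-8520 - 7600) = -29289/(-16120) = -29289*(-1/16120) = 2253/1240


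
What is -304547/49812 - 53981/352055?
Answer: -109906195657/17536563660 ≈ -6.2673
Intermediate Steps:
-304547/49812 - 53981/352055 = -109906195657/17536563660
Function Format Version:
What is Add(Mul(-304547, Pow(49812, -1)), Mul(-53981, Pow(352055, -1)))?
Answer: Rational(-109906195657, 17536563660) ≈ -6.2673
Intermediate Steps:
Add(Mul(-304547, Pow(49812, -1)), Mul(-53981, Pow(352055, -1))) = Add(Mul(-304547, Rational(1, 49812)), Mul(-53981, Rational(1, 352055))) = Add(Rational(-304547, 49812), Rational(-53981, 352055)) = Rational(-109906195657, 17536563660)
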